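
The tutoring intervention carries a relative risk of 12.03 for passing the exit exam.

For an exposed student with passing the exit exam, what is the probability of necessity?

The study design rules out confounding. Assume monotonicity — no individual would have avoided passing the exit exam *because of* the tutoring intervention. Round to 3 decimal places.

Under exogeneity and monotonicity, PN = (RR − 1) / RR = 1 − 1/RR.
PN = (12.03 − 1) / 12.03 = 11.03 / 12.03 ≈ 0.9169

PN ≈ 0.917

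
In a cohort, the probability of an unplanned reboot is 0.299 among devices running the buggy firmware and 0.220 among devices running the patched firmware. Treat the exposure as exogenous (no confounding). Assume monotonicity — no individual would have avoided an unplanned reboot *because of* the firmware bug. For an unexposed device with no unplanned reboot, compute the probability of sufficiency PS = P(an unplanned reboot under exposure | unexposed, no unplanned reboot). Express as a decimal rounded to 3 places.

Let p₁ = 0.299, p₀ = 0.22.
Under exogeneity and monotonicity, PS = (p₁ − p₀) / (1 − p₀).
PS = (0.299 − 0.22) / (1 − 0.22) = 0.079 / 0.78 ≈ 0.1013

PS ≈ 0.101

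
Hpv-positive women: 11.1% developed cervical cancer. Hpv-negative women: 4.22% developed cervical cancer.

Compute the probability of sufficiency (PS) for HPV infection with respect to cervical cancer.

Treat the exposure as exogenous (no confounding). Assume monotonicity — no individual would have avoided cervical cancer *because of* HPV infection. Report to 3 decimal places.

p₁ = 0.111, p₀ = 0.0422.
Under exogeneity and monotonicity, PS = (p₁ − p₀) / (1 − p₀).
PS = (0.111 − 0.0422) / (1 − 0.0422) = 0.0688 / 0.9578 ≈ 0.0718

PS ≈ 0.072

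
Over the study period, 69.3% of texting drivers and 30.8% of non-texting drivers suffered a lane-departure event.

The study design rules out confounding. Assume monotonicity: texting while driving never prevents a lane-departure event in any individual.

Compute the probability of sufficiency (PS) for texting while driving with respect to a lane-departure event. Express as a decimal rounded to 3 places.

PS ≈ 0.556

p₁ = 0.693, p₀ = 0.308.
Under exogeneity and monotonicity, PS = (p₁ − p₀) / (1 − p₀).
PS = (0.693 − 0.308) / (1 − 0.308) = 0.385 / 0.692 ≈ 0.5564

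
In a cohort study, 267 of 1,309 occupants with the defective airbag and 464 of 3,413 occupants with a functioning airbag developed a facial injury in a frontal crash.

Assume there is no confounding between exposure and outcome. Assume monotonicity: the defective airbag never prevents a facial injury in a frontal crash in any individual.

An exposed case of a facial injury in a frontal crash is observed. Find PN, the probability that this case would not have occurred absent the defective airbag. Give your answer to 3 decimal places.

p₁ = P(outcome | exposed) = 267/1309 = 0.20397
p₀ = P(outcome | unexposed) = 464/3413 = 0.13595
Under exogeneity and monotonicity, PN = (p₁ − p₀) / p₁.
PN = (0.20397 − 0.13595) / 0.20397 = 0.068022 / 0.20397 ≈ 0.3335

PN ≈ 0.333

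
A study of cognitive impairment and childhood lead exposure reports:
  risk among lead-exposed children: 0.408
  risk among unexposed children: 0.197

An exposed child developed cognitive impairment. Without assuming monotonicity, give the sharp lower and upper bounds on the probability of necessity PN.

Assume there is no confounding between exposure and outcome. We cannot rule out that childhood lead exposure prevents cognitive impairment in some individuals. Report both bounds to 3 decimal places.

0.517 ≤ PN ≤ 1.000

Let p₁ = 0.408, p₀ = 0.197.
Under exogeneity alone the bounds on PN are max{0,(p₁−p₀)/p₁} ≤ PN ≤ min{1,(1−p₀)/p₁}.
  lower = (p₁ − p₀)/p₁ = 0.211 / 0.408 ≈ 0.5172
  upper = min{1, (1 − p₀)/p₁} = 0.803 / 0.408 ≈ 1.9681 → capped at 1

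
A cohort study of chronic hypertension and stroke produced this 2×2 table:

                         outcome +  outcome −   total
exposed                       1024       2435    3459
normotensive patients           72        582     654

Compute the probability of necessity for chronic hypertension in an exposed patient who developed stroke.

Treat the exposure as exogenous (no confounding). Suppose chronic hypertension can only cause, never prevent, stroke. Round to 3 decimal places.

PN ≈ 0.628

p₁ = P(outcome | exposed) = 1024/3459 = 0.29604
p₀ = P(outcome | unexposed) = 72/654 = 0.11009
Under exogeneity and monotonicity, PN = (p₁ − p₀) / p₁.
PN = (0.29604 − 0.11009) / 0.29604 = 0.18595 / 0.29604 ≈ 0.6281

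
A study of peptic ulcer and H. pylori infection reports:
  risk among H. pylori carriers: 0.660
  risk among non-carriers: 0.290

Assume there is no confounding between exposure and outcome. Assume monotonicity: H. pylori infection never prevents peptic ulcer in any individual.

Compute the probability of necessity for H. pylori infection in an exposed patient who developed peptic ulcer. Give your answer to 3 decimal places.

Let p₁ = 0.66, p₀ = 0.29.
Under exogeneity and monotonicity, PN = (p₁ − p₀) / p₁.
PN = (0.66 − 0.29) / 0.66 = 0.37 / 0.66 ≈ 0.5606

PN ≈ 0.561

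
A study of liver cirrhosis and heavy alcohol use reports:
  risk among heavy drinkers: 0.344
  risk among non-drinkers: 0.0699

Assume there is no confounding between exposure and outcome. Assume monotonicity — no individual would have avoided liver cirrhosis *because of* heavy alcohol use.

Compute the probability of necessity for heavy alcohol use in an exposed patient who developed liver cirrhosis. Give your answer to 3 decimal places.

Let p₁ = 0.344, p₀ = 0.0699.
Under exogeneity and monotonicity, PN = (p₁ − p₀) / p₁.
PN = (0.344 − 0.0699) / 0.344 = 0.2741 / 0.344 ≈ 0.7968

PN ≈ 0.797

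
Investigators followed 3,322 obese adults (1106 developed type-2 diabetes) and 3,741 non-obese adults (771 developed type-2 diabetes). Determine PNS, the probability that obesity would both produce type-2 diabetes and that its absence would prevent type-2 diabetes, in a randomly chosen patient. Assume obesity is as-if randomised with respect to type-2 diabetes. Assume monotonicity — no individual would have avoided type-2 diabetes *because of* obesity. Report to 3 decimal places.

p₁ = P(outcome | exposed) = 1106/3322 = 0.33293
p₀ = P(outcome | unexposed) = 771/3741 = 0.20609
Under exogeneity and monotonicity, PNS = p₁ − p₀.
PNS = 0.33293 − 0.20609 = 0.12684

PNS ≈ 0.127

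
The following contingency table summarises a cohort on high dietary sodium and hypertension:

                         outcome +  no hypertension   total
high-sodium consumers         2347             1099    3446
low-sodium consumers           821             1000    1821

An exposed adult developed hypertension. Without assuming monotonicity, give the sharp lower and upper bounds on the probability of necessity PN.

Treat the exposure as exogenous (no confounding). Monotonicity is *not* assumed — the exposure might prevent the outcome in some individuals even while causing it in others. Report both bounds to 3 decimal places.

0.338 ≤ PN ≤ 0.806

p₁ = P(outcome | exposed) = 2347/3446 = 0.68108
p₀ = P(outcome | unexposed) = 821/1821 = 0.45085
Under exogeneity alone the bounds on PN are max{0,(p₁−p₀)/p₁} ≤ PN ≤ min{1,(1−p₀)/p₁}.
  lower = (p₁ − p₀)/p₁ = 0.23023 / 0.68108 ≈ 0.3380
  upper = min{1, (1 − p₀)/p₁} = 0.54915 / 0.68108 ≈ 0.8063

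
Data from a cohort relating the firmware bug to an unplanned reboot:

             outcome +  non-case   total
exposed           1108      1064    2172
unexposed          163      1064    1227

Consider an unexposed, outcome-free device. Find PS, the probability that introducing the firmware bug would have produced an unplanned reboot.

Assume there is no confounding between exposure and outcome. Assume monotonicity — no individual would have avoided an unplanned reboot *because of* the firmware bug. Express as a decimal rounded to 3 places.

p₁ = P(outcome | exposed) = 1108/2172 = 0.51013
p₀ = P(outcome | unexposed) = 163/1227 = 0.13284
Under exogeneity and monotonicity, PS = (p₁ − p₀) / (1 − p₀).
PS = (0.51013 − 0.13284) / (1 − 0.13284) = 0.37728 / 0.86716 ≈ 0.4351

PS ≈ 0.435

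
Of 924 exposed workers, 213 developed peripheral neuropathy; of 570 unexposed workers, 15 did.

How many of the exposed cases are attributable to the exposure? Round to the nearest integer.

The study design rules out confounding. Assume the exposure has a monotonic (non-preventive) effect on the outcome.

about 189 cases

p₁ = P(outcome | exposed) = 213/924 = 0.23052
p₀ = P(outcome | unexposed) = 15/570 = 0.026316
PN = (p₁ − p₀)/p₁ = (0.23052 − 0.026316) / 0.23052 ≈ 0.88584.
Attributable cases ≈ PN × (exposed cases) = 0.88584 × 213 ≈ 188.68.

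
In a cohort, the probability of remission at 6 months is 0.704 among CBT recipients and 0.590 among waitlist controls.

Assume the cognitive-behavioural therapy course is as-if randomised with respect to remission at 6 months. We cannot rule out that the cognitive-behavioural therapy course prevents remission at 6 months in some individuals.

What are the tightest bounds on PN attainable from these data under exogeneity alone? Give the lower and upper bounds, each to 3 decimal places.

0.162 ≤ PN ≤ 0.582

Let p₁ = 0.704, p₀ = 0.59.
Under exogeneity alone the bounds on PN are max{0,(p₁−p₀)/p₁} ≤ PN ≤ min{1,(1−p₀)/p₁}.
  lower = (p₁ − p₀)/p₁ = 0.114 / 0.704 ≈ 0.1619
  upper = min{1, (1 − p₀)/p₁} = 0.41 / 0.704 ≈ 0.5824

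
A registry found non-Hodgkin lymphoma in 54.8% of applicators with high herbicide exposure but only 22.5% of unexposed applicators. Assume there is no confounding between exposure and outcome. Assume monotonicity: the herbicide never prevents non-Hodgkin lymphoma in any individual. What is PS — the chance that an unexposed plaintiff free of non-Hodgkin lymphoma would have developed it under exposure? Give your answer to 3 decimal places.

p₁ = 0.548, p₀ = 0.225.
Under exogeneity and monotonicity, PS = (p₁ − p₀) / (1 − p₀).
PS = (0.548 − 0.225) / (1 − 0.225) = 0.323 / 0.775 ≈ 0.4168

PS ≈ 0.417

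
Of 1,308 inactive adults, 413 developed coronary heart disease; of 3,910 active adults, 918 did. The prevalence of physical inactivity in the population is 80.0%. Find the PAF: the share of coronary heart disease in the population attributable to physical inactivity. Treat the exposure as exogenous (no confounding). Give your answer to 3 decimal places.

p₁ = P(outcome | exposed) = 413/1308 = 0.31575
p₀ = P(outcome | unexposed) = 918/3910 = 0.23478
Overall risk P(Y=1) = π·p₁ + (1−π)·p₀ = 0.8×0.31575 + 0.2×0.23478 = 0.29956.
Under exogeneity, PAF = [P(Y=1) − p₀] / P(Y=1).
PAF = (0.29956 − 0.23478) / 0.29956 ≈ 0.2162

PAF ≈ 0.216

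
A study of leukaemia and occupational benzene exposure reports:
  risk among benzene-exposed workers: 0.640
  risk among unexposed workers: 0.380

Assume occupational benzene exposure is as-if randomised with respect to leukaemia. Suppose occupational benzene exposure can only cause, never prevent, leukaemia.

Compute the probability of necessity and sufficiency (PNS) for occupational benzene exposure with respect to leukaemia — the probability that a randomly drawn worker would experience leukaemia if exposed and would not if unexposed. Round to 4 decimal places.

PNS ≈ 0.2600

Let p₁ = 0.64, p₀ = 0.38.
Under exogeneity and monotonicity, PNS = p₁ − p₀.
PNS = 0.64 − 0.38 = 0.26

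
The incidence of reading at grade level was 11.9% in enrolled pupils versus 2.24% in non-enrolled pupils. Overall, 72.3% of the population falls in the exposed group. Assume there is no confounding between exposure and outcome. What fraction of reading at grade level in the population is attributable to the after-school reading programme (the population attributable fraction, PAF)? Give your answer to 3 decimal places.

p₁ = 0.119, p₀ = 0.0224.
Overall risk P(Y=1) = π·p₁ + (1−π)·p₀ = 0.723×0.119 + 0.277×0.0224 = 0.092242.
Under exogeneity, PAF = [P(Y=1) − p₀] / P(Y=1).
PAF = (0.092242 − 0.0224) / 0.092242 ≈ 0.7572

PAF ≈ 0.757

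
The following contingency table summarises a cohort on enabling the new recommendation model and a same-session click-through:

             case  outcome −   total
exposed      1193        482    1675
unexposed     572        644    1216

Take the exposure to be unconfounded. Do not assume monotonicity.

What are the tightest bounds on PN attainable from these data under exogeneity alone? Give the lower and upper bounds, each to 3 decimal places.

p₁ = P(outcome | exposed) = 1193/1675 = 0.71224
p₀ = P(outcome | unexposed) = 572/1216 = 0.47039
Under exogeneity alone the bounds on PN are max{0,(p₁−p₀)/p₁} ≤ PN ≤ min{1,(1−p₀)/p₁}.
  lower = (p₁ − p₀)/p₁ = 0.24184 / 0.71224 ≈ 0.3396
  upper = min{1, (1 − p₀)/p₁} = 0.52961 / 0.71224 ≈ 0.7436

0.340 ≤ PN ≤ 0.744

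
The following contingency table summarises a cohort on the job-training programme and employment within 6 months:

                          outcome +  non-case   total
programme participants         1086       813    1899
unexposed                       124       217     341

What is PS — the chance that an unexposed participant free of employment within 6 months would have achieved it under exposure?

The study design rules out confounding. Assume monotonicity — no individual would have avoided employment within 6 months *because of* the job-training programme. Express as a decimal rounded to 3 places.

p₁ = P(outcome | exposed) = 1086/1899 = 0.57188
p₀ = P(outcome | unexposed) = 124/341 = 0.36364
Under exogeneity and monotonicity, PS = (p₁ − p₀) / (1 − p₀).
PS = (0.57188 − 0.36364) / (1 − 0.36364) = 0.20824 / 0.63636 ≈ 0.3272

PS ≈ 0.327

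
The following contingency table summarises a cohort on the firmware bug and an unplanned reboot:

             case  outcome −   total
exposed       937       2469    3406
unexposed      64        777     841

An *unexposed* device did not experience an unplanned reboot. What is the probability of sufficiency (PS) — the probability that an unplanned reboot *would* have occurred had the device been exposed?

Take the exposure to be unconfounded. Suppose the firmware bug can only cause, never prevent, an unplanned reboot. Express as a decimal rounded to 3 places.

p₁ = P(outcome | exposed) = 937/3406 = 0.2751
p₀ = P(outcome | unexposed) = 64/841 = 0.0761
Under exogeneity and monotonicity, PS = (p₁ − p₀) / (1 − p₀).
PS = (0.2751 − 0.0761) / (1 − 0.0761) = 0.199 / 0.9239 ≈ 0.2154

PS ≈ 0.215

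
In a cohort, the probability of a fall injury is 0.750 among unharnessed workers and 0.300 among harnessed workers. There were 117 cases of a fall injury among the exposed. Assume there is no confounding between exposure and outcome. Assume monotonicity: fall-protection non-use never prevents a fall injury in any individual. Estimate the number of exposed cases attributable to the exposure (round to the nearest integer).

Let p₁ = 0.75, p₀ = 0.3.
PN = (p₁ − p₀)/p₁ = (0.75 − 0.3) / 0.75 ≈ 0.60000.
Attributable cases ≈ PN × (exposed cases) = 0.60000 × 117 ≈ 70.20.

about 70 cases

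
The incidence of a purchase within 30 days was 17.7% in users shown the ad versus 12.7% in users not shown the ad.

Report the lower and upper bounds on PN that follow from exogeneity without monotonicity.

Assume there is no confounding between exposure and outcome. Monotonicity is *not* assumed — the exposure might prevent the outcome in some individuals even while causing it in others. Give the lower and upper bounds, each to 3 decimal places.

p₁ = 0.177, p₀ = 0.127.
Under exogeneity alone the bounds on PN are max{0,(p₁−p₀)/p₁} ≤ PN ≤ min{1,(1−p₀)/p₁}.
  lower = (p₁ − p₀)/p₁ = 0.05 / 0.177 ≈ 0.2825
  upper = min{1, (1 − p₀)/p₁} = 0.873 / 0.177 ≈ 4.9322 → capped at 1

0.282 ≤ PN ≤ 1.000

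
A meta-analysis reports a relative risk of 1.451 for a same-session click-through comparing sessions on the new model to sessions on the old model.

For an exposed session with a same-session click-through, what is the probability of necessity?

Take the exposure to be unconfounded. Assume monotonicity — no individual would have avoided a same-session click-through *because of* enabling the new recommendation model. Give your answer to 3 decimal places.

Under exogeneity and monotonicity, PN = (RR − 1) / RR = 1 − 1/RR.
PN = (1.451 − 1) / 1.451 = 0.451 / 1.451 ≈ 0.3108

PN ≈ 0.311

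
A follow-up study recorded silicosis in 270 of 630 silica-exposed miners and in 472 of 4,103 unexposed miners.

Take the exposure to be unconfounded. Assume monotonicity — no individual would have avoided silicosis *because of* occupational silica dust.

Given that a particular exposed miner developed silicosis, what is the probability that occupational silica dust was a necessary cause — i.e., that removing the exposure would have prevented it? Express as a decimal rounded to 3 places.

PN ≈ 0.732

p₁ = P(outcome | exposed) = 270/630 = 0.42857
p₀ = P(outcome | unexposed) = 472/4103 = 0.11504
Under exogeneity and monotonicity, PN = (p₁ − p₀) / p₁.
PN = (0.42857 − 0.11504) / 0.42857 = 0.31353 / 0.42857 ≈ 0.7316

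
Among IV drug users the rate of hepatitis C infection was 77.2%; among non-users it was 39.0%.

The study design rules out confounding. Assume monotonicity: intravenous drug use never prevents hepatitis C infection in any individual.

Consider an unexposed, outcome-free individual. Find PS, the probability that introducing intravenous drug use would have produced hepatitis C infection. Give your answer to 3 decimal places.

p₁ = 0.772, p₀ = 0.39.
Under exogeneity and monotonicity, PS = (p₁ − p₀) / (1 − p₀).
PS = (0.772 − 0.39) / (1 − 0.39) = 0.382 / 0.61 ≈ 0.6262

PS ≈ 0.626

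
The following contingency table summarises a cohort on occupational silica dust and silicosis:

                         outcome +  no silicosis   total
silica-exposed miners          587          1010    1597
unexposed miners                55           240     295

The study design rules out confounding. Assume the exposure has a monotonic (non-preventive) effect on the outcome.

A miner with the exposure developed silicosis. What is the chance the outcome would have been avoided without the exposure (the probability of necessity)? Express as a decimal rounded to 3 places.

PN ≈ 0.493

p₁ = P(outcome | exposed) = 587/1597 = 0.36756
p₀ = P(outcome | unexposed) = 55/295 = 0.18644
Under exogeneity and monotonicity, PN = (p₁ − p₀)/p₁.
PN = (0.36756 − 0.18644) / 0.36756 ≈ 0.4928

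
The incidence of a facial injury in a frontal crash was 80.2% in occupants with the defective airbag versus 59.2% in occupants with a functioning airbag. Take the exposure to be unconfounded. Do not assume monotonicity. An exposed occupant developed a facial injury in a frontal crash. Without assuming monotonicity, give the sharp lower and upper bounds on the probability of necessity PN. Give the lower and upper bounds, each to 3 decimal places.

p₁ = 0.802, p₀ = 0.592.
Under exogeneity alone the bounds on PN are max{0,(p₁−p₀)/p₁} ≤ PN ≤ min{1,(1−p₀)/p₁}.
  lower = (p₁ − p₀)/p₁ = 0.21 / 0.802 ≈ 0.2618
  upper = min{1, (1 − p₀)/p₁} = 0.408 / 0.802 ≈ 0.5087

0.262 ≤ PN ≤ 0.509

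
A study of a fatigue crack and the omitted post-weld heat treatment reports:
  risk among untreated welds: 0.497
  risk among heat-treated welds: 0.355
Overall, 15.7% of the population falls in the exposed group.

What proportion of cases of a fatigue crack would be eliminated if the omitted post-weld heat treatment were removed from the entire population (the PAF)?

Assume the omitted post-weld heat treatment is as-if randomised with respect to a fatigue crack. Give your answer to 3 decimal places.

PAF ≈ 0.059

Let p₁ = 0.497, p₀ = 0.355.
Overall risk P(Y=1) = π·p₁ + (1−π)·p₀ = 0.157×0.497 + 0.843×0.355 = 0.37729.
Under exogeneity, PAF = [P(Y=1) − p₀] / P(Y=1).
PAF = (0.37729 − 0.355) / 0.37729 ≈ 0.0591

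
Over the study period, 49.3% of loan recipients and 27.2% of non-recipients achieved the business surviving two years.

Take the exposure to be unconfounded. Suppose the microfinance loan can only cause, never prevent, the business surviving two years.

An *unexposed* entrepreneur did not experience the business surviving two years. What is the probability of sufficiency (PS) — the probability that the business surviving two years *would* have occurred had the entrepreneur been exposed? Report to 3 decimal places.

p₁ = 0.493, p₀ = 0.272.
Under exogeneity and monotonicity, PS = (p₁ − p₀) / (1 − p₀).
PS = (0.493 − 0.272) / (1 − 0.272) = 0.221 / 0.728 ≈ 0.3036

PS ≈ 0.304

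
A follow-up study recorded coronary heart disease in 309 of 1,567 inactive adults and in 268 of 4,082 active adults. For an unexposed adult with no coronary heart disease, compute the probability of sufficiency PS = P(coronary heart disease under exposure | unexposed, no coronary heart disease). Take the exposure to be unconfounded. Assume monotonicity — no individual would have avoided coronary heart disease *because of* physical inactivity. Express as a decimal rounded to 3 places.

PS ≈ 0.141

p₁ = P(outcome | exposed) = 309/1567 = 0.19719
p₀ = P(outcome | unexposed) = 268/4082 = 0.065654
Under exogeneity and monotonicity, PS = (p₁ − p₀) / (1 − p₀).
PS = (0.19719 − 0.065654) / (1 − 0.065654) = 0.13154 / 0.93435 ≈ 0.1408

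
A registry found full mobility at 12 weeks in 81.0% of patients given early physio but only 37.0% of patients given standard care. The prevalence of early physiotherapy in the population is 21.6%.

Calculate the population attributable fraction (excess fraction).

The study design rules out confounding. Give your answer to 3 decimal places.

p₁ = 0.81, p₀ = 0.37.
Overall risk P(Y=1) = π·p₁ + (1−π)·p₀ = 0.216×0.81 + 0.784×0.37 = 0.46504.
Under exogeneity, PAF = [P(Y=1) − p₀] / P(Y=1).
PAF = (0.46504 − 0.37) / 0.46504 ≈ 0.2044

PAF ≈ 0.204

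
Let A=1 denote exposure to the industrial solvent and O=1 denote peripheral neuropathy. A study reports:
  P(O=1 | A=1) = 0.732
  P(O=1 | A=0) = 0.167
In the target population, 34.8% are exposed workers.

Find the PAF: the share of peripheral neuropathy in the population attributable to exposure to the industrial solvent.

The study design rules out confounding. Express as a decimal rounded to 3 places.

Let p₁ = 0.732, p₀ = 0.167.
Overall risk P(Y=1) = π·p₁ + (1−π)·p₀ = 0.348×0.732 + 0.652×0.167 = 0.36362.
Under exogeneity, PAF = [P(Y=1) − p₀] / P(Y=1).
PAF = (0.36362 − 0.167) / 0.36362 ≈ 0.5407

PAF ≈ 0.541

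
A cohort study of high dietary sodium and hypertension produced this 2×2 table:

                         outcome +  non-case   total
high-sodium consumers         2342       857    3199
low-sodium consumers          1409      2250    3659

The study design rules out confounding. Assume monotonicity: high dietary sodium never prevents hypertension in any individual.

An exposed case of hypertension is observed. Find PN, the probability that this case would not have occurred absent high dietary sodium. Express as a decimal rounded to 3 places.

p₁ = P(outcome | exposed) = 2342/3199 = 0.7321
p₀ = P(outcome | unexposed) = 1409/3659 = 0.38508
Under exogeneity and monotonicity, PN = (p₁ − p₀) / p₁.
PN = (0.7321 − 0.38508) / 0.7321 = 0.34703 / 0.7321 ≈ 0.4740

PN ≈ 0.474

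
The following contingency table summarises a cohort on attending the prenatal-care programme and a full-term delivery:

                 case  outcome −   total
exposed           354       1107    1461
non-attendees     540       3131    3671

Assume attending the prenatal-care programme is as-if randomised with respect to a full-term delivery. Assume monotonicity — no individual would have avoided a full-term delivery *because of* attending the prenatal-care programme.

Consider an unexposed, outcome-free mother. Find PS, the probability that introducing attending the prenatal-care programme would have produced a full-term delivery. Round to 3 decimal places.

PS ≈ 0.112

p₁ = P(outcome | exposed) = 354/1461 = 0.2423
p₀ = P(outcome | unexposed) = 540/3671 = 0.1471
Under exogeneity and monotonicity, PS = (p₁ − p₀) / (1 − p₀).
PS = (0.2423 − 0.1471) / (1 − 0.1471) = 0.095201 / 0.8529 ≈ 0.1116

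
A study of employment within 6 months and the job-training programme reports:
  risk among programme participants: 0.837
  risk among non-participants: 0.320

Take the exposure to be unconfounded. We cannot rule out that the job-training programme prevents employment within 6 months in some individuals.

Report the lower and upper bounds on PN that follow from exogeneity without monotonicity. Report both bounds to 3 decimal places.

Let p₁ = 0.837, p₀ = 0.32.
Under exogeneity alone the bounds on PN are max{0,(p₁−p₀)/p₁} ≤ PN ≤ min{1,(1−p₀)/p₁}.
  lower = (p₁ − p₀)/p₁ = 0.517 / 0.837 ≈ 0.6177
  upper = min{1, (1 − p₀)/p₁} = 0.68 / 0.837 ≈ 0.8124

0.618 ≤ PN ≤ 0.812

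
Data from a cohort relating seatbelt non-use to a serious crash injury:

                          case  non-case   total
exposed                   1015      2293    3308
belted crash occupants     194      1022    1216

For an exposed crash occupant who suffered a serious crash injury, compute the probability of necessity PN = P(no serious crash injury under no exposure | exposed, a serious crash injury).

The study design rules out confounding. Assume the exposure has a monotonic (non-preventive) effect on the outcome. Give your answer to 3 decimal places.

PN ≈ 0.480

p₁ = P(outcome | exposed) = 1015/3308 = 0.30683
p₀ = P(outcome | unexposed) = 194/1216 = 0.15954
Under exogeneity and monotonicity, PN = (p₁ − p₀)/p₁.
PN = (0.30683 − 0.15954) / 0.30683 ≈ 0.4800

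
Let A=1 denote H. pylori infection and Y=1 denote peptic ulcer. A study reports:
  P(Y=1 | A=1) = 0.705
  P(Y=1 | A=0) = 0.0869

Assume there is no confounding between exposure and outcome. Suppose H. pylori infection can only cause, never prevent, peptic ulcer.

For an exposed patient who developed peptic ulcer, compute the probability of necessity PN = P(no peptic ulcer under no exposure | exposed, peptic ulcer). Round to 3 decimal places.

PN ≈ 0.877

Let p₁ = 0.705, p₀ = 0.0869.
Under exogeneity and monotonicity, PN = (p₁ − p₀) / p₁.
PN = (0.705 − 0.0869) / 0.705 = 0.6181 / 0.705 ≈ 0.8767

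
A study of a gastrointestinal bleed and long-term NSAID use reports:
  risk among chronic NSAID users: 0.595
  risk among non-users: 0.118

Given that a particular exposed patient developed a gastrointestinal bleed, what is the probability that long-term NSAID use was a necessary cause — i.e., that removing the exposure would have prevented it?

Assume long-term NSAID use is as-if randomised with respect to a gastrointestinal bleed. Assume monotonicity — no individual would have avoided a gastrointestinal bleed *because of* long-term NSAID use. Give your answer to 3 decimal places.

PN ≈ 0.802

Let p₁ = 0.595, p₀ = 0.118.
Under exogeneity and monotonicity, PN = (p₁ − p₀) / p₁.
PN = (0.595 − 0.118) / 0.595 = 0.477 / 0.595 ≈ 0.8017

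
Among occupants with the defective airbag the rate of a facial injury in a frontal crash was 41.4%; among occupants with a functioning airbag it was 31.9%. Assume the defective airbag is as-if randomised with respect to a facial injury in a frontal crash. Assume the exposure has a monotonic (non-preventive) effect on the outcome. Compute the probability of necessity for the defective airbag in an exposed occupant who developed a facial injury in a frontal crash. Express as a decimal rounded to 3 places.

p₁ = 0.414, p₀ = 0.319.
Under exogeneity and monotonicity, PN = (p₁ − p₀) / p₁.
PN = (0.414 − 0.319) / 0.414 = 0.095 / 0.414 ≈ 0.2295

PN ≈ 0.229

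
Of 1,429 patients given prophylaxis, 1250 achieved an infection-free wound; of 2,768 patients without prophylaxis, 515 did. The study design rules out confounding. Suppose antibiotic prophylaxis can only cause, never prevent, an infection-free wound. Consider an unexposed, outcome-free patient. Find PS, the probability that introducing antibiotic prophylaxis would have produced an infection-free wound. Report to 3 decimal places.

PS ≈ 0.846

p₁ = P(outcome | exposed) = 1250/1429 = 0.87474
p₀ = P(outcome | unexposed) = 515/2768 = 0.18605
Under exogeneity and monotonicity, PS = (p₁ − p₀) / (1 − p₀).
PS = (0.87474 − 0.18605) / (1 − 0.18605) = 0.68868 / 0.81395 ≈ 0.8461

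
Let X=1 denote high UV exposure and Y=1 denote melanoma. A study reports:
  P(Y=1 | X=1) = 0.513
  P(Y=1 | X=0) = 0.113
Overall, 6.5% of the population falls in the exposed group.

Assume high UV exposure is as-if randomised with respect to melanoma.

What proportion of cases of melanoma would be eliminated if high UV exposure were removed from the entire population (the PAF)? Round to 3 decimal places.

Let p₁ = 0.513, p₀ = 0.113.
Overall risk P(Y=1) = π·p₁ + (1−π)·p₀ = 0.065×0.513 + 0.935×0.113 = 0.139.
Under exogeneity, PAF = [P(Y=1) − p₀] / P(Y=1).
PAF = (0.139 − 0.113) / 0.139 ≈ 0.1871

PAF ≈ 0.187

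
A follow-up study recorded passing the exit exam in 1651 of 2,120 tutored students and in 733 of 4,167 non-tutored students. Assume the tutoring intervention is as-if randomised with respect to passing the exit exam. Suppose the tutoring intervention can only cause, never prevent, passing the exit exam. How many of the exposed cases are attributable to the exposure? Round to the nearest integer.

p₁ = P(outcome | exposed) = 1651/2120 = 0.77877
p₀ = P(outcome | unexposed) = 733/4167 = 0.17591
PN = (p₁ − p₀)/p₁ = (0.77877 − 0.17591) / 0.77877 ≈ 0.77412.
Attributable cases ≈ PN × (exposed cases) = 0.77412 × 1651 ≈ 1278.08.

about 1278 cases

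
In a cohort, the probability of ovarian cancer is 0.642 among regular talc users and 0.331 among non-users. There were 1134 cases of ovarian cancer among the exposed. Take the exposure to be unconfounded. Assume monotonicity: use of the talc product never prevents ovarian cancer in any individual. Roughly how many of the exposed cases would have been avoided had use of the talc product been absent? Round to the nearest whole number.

about 549 cases

Let p₁ = 0.642, p₀ = 0.331.
PN = (p₁ − p₀)/p₁ = (0.642 − 0.331) / 0.642 ≈ 0.48442.
Attributable cases ≈ PN × (exposed cases) = 0.48442 × 1134 ≈ 549.34.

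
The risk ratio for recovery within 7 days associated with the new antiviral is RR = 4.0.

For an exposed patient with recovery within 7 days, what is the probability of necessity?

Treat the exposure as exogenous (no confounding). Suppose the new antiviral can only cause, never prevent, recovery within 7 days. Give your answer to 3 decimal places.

Under exogeneity and monotonicity, PN = (RR − 1) / RR = 1 − 1/RR.
PN = (4.0 − 1) / 4.0 = 3 / 4.0 ≈ 0.7500

PN ≈ 0.750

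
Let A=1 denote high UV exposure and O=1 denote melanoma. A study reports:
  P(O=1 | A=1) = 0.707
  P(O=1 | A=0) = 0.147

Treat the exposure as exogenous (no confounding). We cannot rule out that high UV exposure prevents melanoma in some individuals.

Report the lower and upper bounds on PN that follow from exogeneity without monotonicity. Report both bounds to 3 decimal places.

Let p₁ = 0.707, p₀ = 0.147.
Under exogeneity alone the bounds on PN are max{0,(p₁−p₀)/p₁} ≤ PN ≤ min{1,(1−p₀)/p₁}.
  lower = (p₁ − p₀)/p₁ = 0.56 / 0.707 ≈ 0.7921
  upper = min{1, (1 − p₀)/p₁} = 0.853 / 0.707 ≈ 1.2065 → capped at 1

0.792 ≤ PN ≤ 1.000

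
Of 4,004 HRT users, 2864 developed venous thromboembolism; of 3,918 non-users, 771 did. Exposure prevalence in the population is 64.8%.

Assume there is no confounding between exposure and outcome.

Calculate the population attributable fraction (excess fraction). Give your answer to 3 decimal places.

p₁ = P(outcome | exposed) = 2864/4004 = 0.71528
p₀ = P(outcome | unexposed) = 771/3918 = 0.19678
Overall risk P(Y=1) = π·p₁ + (1−π)·p₀ = 0.648×0.71528 + 0.352×0.19678 = 0.53277.
Under exogeneity, PAF = [P(Y=1) − p₀] / P(Y=1).
PAF = (0.53277 − 0.19678) / 0.53277 ≈ 0.6306

PAF ≈ 0.631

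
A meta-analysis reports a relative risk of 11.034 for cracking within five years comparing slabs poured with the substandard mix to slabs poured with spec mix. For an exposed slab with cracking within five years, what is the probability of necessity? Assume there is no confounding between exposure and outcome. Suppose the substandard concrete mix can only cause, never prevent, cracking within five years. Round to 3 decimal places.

Under exogeneity and monotonicity, PN = (RR − 1) / RR = 1 − 1/RR.
PN = (11.034 − 1) / 11.034 = 10.03 / 11.034 ≈ 0.9094

PN ≈ 0.909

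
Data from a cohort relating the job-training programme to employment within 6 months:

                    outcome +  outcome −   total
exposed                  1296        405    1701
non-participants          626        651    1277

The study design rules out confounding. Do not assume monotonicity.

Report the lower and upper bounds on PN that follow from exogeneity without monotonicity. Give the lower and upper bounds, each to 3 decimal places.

p₁ = P(outcome | exposed) = 1296/1701 = 0.7619
p₀ = P(outcome | unexposed) = 626/1277 = 0.49021
Under exogeneity alone the bounds on PN are max{0,(p₁−p₀)/p₁} ≤ PN ≤ min{1,(1−p₀)/p₁}.
  lower = (p₁ − p₀)/p₁ = 0.27169 / 0.7619 ≈ 0.3566
  upper = min{1, (1 − p₀)/p₁} = 0.50979 / 0.7619 ≈ 0.6691

0.357 ≤ PN ≤ 0.669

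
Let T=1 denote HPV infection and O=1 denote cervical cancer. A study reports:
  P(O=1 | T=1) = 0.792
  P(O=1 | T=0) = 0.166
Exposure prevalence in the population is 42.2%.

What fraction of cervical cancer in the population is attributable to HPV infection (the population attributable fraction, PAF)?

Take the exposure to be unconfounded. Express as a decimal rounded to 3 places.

PAF ≈ 0.614

Let p₁ = 0.792, p₀ = 0.166.
Overall risk P(Y=1) = π·p₁ + (1−π)·p₀ = 0.422×0.792 + 0.578×0.166 = 0.43017.
Under exogeneity, PAF = [P(Y=1) − p₀] / P(Y=1).
PAF = (0.43017 − 0.166) / 0.43017 ≈ 0.6141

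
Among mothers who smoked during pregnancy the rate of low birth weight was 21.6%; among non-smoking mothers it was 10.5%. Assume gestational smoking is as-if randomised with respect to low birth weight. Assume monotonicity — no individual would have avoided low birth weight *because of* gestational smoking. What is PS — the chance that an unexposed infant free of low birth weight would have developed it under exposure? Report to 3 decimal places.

p₁ = 0.216, p₀ = 0.105.
Under exogeneity and monotonicity, PS = (p₁ − p₀) / (1 − p₀).
PS = (0.216 − 0.105) / (1 − 0.105) = 0.111 / 0.895 ≈ 0.1240

PS ≈ 0.124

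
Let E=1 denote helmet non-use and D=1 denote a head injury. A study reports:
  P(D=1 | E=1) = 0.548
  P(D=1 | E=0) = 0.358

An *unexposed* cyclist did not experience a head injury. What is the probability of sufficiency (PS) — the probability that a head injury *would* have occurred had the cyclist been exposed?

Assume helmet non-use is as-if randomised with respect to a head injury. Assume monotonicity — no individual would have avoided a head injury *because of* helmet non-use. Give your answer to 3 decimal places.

PS ≈ 0.296

Let p₁ = 0.548, p₀ = 0.358.
Under exogeneity and monotonicity, PS = (p₁ − p₀) / (1 − p₀).
PS = (0.548 − 0.358) / (1 − 0.358) = 0.19 / 0.642 ≈ 0.2960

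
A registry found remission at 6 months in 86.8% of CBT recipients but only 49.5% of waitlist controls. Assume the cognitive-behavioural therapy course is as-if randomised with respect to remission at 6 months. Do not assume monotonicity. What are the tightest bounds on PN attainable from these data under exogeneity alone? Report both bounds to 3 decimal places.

p₁ = 0.868, p₀ = 0.495.
Under exogeneity alone the bounds on PN are max{0,(p₁−p₀)/p₁} ≤ PN ≤ min{1,(1−p₀)/p₁}.
  lower = (p₁ − p₀)/p₁ = 0.373 / 0.868 ≈ 0.4297
  upper = min{1, (1 − p₀)/p₁} = 0.505 / 0.868 ≈ 0.5818

0.430 ≤ PN ≤ 0.582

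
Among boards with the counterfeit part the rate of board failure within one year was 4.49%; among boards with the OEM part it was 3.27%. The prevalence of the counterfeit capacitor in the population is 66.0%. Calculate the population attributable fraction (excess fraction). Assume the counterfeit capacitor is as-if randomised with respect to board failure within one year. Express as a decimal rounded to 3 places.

p₁ = 0.0449, p₀ = 0.0327.
Overall risk P(Y=1) = π·p₁ + (1−π)·p₀ = 0.66×0.0449 + 0.34×0.0327 = 0.040752.
Under exogeneity, PAF = [P(Y=1) − p₀] / P(Y=1).
PAF = (0.040752 − 0.0327) / 0.040752 ≈ 0.1976

PAF ≈ 0.198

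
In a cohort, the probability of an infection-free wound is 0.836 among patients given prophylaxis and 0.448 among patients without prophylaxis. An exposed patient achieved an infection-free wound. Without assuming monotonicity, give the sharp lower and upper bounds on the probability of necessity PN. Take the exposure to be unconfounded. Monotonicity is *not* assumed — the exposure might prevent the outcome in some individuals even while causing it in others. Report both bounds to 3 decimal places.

Let p₁ = 0.836, p₀ = 0.448.
Under exogeneity alone the bounds on PN are max{0,(p₁−p₀)/p₁} ≤ PN ≤ min{1,(1−p₀)/p₁}.
  lower = (p₁ − p₀)/p₁ = 0.388 / 0.836 ≈ 0.4641
  upper = min{1, (1 − p₀)/p₁} = 0.552 / 0.836 ≈ 0.6603

0.464 ≤ PN ≤ 0.660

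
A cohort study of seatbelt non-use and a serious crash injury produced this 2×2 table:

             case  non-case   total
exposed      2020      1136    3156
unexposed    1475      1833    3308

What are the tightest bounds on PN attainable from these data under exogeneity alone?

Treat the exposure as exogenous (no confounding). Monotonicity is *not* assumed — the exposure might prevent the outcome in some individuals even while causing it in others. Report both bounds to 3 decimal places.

0.303 ≤ PN ≤ 0.866

p₁ = P(outcome | exposed) = 2020/3156 = 0.64005
p₀ = P(outcome | unexposed) = 1475/3308 = 0.44589
Under exogeneity alone the bounds on PN are max{0,(p₁−p₀)/p₁} ≤ PN ≤ min{1,(1−p₀)/p₁}.
  lower = (p₁ − p₀)/p₁ = 0.19416 / 0.64005 ≈ 0.3034
  upper = min{1, (1 − p₀)/p₁} = 0.55411 / 0.64005 ≈ 0.8657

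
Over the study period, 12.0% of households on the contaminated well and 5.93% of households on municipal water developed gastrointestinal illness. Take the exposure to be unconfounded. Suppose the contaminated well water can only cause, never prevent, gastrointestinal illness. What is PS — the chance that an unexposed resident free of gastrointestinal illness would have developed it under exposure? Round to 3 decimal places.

p₁ = 0.12, p₀ = 0.0593.
Under exogeneity and monotonicity, PS = (p₁ − p₀) / (1 − p₀).
PS = (0.12 − 0.0593) / (1 − 0.0593) = 0.0607 / 0.9407 ≈ 0.0645

PS ≈ 0.065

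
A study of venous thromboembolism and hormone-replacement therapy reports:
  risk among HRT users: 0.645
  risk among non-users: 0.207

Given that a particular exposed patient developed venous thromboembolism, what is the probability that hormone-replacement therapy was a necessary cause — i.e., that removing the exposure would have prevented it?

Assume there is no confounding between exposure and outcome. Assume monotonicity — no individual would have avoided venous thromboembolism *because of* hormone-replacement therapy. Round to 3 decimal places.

PN ≈ 0.679

Let p₁ = 0.645, p₀ = 0.207.
Under exogeneity and monotonicity, PN = (p₁ − p₀) / p₁.
PN = (0.645 − 0.207) / 0.645 = 0.438 / 0.645 ≈ 0.6791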